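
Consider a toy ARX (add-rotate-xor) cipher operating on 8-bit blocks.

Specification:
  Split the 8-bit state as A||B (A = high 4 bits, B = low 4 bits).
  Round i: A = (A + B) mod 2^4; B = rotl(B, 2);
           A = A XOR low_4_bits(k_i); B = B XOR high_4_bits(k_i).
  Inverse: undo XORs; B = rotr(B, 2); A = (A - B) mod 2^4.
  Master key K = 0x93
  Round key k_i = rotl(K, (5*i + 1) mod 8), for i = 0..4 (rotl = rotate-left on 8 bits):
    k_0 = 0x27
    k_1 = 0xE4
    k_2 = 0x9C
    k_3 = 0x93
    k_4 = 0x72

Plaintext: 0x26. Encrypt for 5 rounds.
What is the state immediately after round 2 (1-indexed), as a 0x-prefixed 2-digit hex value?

0xE0

s_0 = plaintext = 0x26
s_1 = Round(s_0, k_0) = 0xFB
s_2 = Round(s_1, k_1) = 0xE0
s_3 = Round(s_2, k_2) = 0x29
s_4 = Round(s_3, k_3) = 0x8F
s_5 = Round(s_4, k_4) = 0x58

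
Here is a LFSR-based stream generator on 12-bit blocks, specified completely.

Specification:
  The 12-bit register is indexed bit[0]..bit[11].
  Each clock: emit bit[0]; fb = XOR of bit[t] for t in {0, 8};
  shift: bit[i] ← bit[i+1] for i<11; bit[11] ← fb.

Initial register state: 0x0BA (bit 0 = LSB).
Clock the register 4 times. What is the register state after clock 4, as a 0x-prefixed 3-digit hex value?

reg_0 = 0x0BA
clock 1: out=0, reg = 0x05D
clock 2: out=1, reg = 0x82E
clock 3: out=0, reg = 0x417
clock 4: out=1, reg = 0xA0B

0xA0B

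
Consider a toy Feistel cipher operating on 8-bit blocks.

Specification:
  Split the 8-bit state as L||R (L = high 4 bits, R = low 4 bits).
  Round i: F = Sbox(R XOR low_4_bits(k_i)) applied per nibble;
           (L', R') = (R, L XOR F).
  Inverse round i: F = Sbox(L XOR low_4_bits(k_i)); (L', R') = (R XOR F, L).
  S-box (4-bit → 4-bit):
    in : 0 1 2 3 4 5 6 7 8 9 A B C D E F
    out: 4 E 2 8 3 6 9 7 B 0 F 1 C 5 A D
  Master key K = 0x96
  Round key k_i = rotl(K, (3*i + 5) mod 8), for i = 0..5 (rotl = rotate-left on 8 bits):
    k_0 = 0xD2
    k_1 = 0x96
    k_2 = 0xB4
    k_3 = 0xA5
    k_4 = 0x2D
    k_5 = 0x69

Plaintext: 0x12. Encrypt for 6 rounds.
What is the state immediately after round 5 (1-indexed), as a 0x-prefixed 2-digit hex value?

0x54

s_0 = plaintext = 0x12
s_1 = Round(s_0, k_0) = 0x25
s_2 = Round(s_1, k_1) = 0x5A
s_3 = Round(s_2, k_2) = 0xAF
s_4 = Round(s_3, k_3) = 0xF5
s_5 = Round(s_4, k_4) = 0x54
s_6 = Round(s_5, k_5) = 0x40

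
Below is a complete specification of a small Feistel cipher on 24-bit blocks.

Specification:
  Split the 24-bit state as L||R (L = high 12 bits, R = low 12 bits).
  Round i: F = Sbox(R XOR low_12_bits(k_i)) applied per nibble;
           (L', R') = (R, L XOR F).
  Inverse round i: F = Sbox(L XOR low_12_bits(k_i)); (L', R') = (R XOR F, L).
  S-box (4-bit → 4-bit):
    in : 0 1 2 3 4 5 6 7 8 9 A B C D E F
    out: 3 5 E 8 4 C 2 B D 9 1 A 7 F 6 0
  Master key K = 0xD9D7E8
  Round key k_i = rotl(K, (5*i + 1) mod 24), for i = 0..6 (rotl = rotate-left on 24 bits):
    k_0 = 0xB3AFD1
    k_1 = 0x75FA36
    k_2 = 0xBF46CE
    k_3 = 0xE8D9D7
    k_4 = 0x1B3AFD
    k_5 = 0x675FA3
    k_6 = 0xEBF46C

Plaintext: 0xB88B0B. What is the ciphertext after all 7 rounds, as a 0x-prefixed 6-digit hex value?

0x67F8C0

s_0 = plaintext = 0xB88B0B
s_1 = Round(s_0, k_0) = 0xB0BF79
s_2 = Round(s_1, k_1) = 0xF7974B
s_3 = Round(s_2, k_2) = 0x74BAA5
s_4 = Round(s_3, k_3) = 0xAA5FF5
s_5 = Round(s_4, k_4) = 0xFF5698
s_6 = Round(s_5, k_5) = 0x69867F
s_7 = Round(s_6, k_6) = 0x67F8C0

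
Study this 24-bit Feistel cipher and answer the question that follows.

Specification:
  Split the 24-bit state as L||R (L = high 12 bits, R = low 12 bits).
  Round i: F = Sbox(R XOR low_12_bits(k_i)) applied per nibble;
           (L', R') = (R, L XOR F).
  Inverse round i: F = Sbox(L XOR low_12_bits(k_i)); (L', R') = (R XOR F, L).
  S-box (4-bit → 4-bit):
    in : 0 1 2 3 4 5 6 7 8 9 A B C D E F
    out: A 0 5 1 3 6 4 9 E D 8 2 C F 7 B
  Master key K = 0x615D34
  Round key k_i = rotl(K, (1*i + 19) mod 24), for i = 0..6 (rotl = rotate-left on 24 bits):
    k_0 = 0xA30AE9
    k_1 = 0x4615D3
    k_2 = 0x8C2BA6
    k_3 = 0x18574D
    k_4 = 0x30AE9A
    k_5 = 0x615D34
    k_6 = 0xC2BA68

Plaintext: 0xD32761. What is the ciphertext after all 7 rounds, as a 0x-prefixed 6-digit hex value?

0x26EABF

s_0 = plaintext = 0xD32761
s_1 = Round(s_0, k_0) = 0x7612DC
s_2 = Round(s_1, k_1) = 0x2DCECA
s_3 = Round(s_2, k_2) = 0xECA490
s_4 = Round(s_3, k_3) = 0x490F35
s_5 = Round(s_4, k_4) = 0xF3541B
s_6 = Round(s_5, k_5) = 0x41B26E
s_7 = Round(s_6, k_6) = 0x26EABF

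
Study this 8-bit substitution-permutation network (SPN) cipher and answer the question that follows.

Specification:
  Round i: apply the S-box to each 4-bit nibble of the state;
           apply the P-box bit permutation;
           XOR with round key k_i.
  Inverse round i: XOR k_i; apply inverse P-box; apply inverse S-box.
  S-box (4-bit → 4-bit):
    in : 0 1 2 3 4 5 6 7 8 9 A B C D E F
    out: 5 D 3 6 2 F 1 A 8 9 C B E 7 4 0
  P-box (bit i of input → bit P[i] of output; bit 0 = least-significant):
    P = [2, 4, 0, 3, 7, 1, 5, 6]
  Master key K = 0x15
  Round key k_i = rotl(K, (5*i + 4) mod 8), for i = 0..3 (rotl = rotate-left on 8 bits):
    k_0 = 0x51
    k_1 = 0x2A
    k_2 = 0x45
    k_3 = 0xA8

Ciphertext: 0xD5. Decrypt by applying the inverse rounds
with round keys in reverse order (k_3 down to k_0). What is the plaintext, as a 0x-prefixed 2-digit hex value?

s_0 = ciphertext = 0xD5
s_1 = InvRound(s_0, k_3) = 0xA5
s_2 = InvRound(s_1, k_2) = 0x1F
s_3 = InvRound(s_2, k_1) = 0xED
s_4 = InvRound(s_3, k_0) = 0x0B

0x0B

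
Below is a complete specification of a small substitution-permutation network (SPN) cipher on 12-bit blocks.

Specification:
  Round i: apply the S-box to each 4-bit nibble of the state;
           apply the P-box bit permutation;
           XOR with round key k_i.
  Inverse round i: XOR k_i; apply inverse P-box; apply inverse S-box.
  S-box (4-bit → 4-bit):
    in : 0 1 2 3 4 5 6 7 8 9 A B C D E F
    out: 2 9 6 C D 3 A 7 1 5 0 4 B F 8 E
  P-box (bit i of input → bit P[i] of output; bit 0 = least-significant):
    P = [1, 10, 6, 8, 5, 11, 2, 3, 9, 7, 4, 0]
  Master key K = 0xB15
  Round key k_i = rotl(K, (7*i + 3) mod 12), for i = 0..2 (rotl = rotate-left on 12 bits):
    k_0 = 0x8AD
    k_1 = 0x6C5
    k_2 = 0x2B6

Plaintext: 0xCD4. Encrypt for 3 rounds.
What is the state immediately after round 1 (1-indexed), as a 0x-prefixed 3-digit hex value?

0x342

s_0 = plaintext = 0xCD4
s_1 = Round(s_0, k_0) = 0x342
s_2 = Round(s_1, k_1) = 0x2B8
s_3 = Round(s_2, k_2) = 0x220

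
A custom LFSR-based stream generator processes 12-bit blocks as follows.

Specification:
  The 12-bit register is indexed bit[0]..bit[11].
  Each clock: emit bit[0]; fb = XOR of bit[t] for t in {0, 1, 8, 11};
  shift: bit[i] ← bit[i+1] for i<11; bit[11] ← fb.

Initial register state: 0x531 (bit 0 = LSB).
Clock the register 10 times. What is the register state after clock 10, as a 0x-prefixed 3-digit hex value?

reg_0 = 0x531
clock 1: out=1, reg = 0x298
clock 2: out=0, reg = 0x14C
clock 3: out=0, reg = 0x8A6
clock 4: out=0, reg = 0x453
clock 5: out=1, reg = 0x229
clock 6: out=1, reg = 0x914
clock 7: out=0, reg = 0x48A
clock 8: out=0, reg = 0xA45
clock 9: out=1, reg = 0x522
clock 10: out=0, reg = 0x291

0x291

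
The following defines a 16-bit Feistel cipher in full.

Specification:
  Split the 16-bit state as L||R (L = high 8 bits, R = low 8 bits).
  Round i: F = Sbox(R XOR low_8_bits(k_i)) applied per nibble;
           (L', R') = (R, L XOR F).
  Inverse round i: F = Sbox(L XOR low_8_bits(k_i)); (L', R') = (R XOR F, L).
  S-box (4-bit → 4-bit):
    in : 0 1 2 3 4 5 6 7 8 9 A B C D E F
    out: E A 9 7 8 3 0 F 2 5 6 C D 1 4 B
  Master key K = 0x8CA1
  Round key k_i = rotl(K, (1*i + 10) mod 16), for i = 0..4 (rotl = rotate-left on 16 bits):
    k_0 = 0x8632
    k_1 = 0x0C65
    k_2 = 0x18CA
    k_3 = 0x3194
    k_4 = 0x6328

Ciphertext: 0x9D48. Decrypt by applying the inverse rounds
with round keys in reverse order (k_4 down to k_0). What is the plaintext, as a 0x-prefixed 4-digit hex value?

0x4101

s_0 = ciphertext = 0x9D48
s_1 = InvRound(s_0, k_4) = 0x8B9D
s_2 = InvRound(s_1, k_3) = 0x368B
s_3 = InvRound(s_2, k_2) = 0x3636
s_4 = InvRound(s_3, k_1) = 0x0136
s_5 = InvRound(s_4, k_0) = 0x4101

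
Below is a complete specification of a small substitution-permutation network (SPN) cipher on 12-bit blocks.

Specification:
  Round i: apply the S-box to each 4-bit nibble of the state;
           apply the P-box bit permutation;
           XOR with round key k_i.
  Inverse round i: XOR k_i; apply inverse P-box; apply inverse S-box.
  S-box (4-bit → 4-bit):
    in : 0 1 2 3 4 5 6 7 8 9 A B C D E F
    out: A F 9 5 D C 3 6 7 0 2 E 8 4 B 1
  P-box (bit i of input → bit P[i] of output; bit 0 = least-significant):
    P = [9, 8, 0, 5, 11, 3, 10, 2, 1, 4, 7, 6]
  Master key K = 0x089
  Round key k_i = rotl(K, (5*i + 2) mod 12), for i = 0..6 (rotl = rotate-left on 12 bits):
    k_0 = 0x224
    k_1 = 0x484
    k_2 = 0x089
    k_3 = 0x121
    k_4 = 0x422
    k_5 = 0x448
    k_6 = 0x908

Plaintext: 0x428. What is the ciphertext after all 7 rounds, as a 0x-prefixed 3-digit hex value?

0xACD

s_0 = plaintext = 0x428
s_1 = Round(s_0, k_0) = 0x9E3
s_2 = Round(s_1, k_1) = 0xE89
s_3 = Round(s_2, k_2) = 0xCD3
s_4 = Round(s_3, k_3) = 0x760
s_5 = Round(s_4, k_4) = 0xD9A
s_6 = Round(s_5, k_5) = 0x5C8
s_7 = Round(s_6, k_6) = 0xACD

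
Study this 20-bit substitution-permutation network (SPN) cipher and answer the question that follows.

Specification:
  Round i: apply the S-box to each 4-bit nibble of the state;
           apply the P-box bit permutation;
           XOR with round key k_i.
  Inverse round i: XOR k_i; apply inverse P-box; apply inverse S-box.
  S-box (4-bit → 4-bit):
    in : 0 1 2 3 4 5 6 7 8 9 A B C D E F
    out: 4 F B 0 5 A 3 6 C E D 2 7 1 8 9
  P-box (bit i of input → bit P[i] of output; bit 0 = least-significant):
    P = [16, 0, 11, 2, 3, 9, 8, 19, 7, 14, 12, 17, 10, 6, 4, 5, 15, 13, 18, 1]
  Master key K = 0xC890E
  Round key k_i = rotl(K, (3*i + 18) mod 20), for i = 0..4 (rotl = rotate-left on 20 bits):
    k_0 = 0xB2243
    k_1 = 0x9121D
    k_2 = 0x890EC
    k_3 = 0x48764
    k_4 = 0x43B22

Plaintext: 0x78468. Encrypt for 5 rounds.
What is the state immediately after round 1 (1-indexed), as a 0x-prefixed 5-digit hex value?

s_0 = plaintext = 0x78468
s_1 = Round(s_0, k_0) = 0xF18FF
s_2 = Round(s_1, k_1) = 0x28663
s_3 = Round(s_2, k_2) = 0x87256
s_4 = Round(s_3, k_3) = 0xBC5B7
s_5 = Round(s_4, k_4) = 0x65573

0xF18FF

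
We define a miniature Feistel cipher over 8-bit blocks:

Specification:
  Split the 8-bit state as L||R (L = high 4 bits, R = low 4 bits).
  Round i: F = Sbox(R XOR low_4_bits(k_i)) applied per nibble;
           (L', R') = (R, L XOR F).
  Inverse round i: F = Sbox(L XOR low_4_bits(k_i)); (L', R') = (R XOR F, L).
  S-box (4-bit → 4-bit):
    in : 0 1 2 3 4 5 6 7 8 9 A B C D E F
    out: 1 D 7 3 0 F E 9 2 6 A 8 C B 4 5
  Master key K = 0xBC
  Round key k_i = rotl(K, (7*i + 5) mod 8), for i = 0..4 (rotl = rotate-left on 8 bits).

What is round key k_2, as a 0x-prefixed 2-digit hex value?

K = 0xBC
k_0 = rotl(K, (7*0+5) mod 8) = rotl(K, 5) = 0x97
k_1 = rotl(K, (7*1+5) mod 8) = rotl(K, 4) = 0xCB
k_2 = rotl(K, (7*2+5) mod 8) = rotl(K, 3) = 0xE5

0xE5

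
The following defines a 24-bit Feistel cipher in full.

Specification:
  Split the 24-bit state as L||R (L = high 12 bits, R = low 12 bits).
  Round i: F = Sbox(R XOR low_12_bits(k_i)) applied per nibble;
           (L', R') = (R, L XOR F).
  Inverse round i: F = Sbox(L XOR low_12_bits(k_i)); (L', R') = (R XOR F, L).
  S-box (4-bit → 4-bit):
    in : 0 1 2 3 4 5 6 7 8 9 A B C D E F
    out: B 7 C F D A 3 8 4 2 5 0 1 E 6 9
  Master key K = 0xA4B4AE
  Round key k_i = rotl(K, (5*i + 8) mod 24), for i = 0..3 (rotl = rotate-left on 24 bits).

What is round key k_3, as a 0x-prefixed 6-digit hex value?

K = 0xA4B4AE
k_0 = rotl(K, (5*0+8) mod 24) = rotl(K, 8) = 0xB4AEA4
k_1 = rotl(K, (5*1+8) mod 24) = rotl(K, 13) = 0x95D496
k_2 = rotl(K, (5*2+8) mod 24) = rotl(K, 18) = 0xBA92D2
k_3 = rotl(K, (5*3+8) mod 24) = rotl(K, 23) = 0x525A57

0x525A57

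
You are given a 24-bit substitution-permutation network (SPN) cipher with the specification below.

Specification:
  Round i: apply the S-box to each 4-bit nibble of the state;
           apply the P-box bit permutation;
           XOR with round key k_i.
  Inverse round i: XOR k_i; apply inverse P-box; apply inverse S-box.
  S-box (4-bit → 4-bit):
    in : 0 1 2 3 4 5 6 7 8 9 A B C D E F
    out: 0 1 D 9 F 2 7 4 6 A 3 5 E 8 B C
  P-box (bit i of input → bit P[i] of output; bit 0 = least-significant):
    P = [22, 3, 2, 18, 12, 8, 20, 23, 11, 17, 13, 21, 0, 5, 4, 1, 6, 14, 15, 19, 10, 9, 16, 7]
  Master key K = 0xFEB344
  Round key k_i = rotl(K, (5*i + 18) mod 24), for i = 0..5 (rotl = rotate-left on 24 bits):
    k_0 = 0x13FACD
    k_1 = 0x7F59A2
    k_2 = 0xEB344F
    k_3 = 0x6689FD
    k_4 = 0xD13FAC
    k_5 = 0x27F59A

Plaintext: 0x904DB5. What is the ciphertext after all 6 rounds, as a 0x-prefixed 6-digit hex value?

s_0 = plaintext = 0x904DB5
s_1 = Round(s_0, k_0) = 0x23E876
s_2 = Round(s_1, k_1) = 0x247D4D
s_3 = Round(s_2, k_2) = 0x56E19F
s_4 = Round(s_3, k_3) = 0xE2429A
s_5 = Round(s_4, k_4) = 0x399057
s_6 = Round(s_5, k_5) = 0x2FB03C

0x2FB03C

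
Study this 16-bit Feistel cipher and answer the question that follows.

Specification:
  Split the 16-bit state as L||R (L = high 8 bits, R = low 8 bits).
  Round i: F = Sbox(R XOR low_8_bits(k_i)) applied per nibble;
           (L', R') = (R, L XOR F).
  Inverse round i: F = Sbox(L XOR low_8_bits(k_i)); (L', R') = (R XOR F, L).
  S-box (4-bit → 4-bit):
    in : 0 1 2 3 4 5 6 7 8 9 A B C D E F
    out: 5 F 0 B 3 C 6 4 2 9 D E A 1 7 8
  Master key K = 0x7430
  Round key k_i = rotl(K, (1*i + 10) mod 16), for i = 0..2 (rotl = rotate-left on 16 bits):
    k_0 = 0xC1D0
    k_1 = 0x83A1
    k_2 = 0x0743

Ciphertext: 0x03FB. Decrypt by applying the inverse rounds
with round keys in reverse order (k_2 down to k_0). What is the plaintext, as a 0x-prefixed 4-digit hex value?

s_0 = ciphertext = 0x03FB
s_1 = InvRound(s_0, k_2) = 0xCE03
s_2 = InvRound(s_1, k_1) = 0x6BCE
s_3 = InvRound(s_2, k_0) = 0x206B

0x206B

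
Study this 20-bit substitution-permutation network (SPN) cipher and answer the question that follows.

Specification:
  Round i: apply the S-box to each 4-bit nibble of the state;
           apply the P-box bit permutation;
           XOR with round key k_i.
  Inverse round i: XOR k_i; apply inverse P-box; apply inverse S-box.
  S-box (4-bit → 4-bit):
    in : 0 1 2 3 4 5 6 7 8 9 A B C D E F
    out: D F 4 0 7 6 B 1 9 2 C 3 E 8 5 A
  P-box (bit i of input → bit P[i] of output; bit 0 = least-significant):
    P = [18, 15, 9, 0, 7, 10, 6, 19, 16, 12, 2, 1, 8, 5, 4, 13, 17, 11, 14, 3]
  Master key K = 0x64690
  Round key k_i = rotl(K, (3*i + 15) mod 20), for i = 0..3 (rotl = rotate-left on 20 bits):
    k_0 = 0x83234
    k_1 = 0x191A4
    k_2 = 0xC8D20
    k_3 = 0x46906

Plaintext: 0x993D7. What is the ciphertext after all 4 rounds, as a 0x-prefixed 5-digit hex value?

s_0 = plaintext = 0x993D7
s_1 = Round(s_0, k_0) = 0x43A14
s_2 = Round(s_1, k_1) = 0xF5F62
s_3 = Round(s_2, k_2) = 0x4939A
s_4 = Round(s_3, k_3) = 0x62727

0x62727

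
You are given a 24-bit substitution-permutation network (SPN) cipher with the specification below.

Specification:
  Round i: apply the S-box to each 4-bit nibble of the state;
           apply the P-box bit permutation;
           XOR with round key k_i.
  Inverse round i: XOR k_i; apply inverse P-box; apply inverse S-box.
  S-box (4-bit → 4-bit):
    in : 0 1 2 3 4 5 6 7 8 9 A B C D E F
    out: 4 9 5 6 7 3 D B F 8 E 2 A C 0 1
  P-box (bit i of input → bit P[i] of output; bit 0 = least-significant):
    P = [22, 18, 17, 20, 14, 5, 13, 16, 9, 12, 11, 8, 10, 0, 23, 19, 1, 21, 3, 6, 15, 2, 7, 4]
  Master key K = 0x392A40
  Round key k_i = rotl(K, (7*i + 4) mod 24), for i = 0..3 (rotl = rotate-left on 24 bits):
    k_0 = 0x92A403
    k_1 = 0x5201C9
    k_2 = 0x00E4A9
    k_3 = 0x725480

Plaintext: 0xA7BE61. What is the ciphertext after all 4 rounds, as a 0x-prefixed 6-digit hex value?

0x14AA3C

s_0 = plaintext = 0xA7BE61
s_1 = Round(s_0, k_0) = 0xE3C4D4
s_2 = Round(s_1, k_1) = 0x3D3BC0
s_3 = Round(s_2, k_2) = 0x83F444
s_4 = Round(s_3, k_3) = 0x14AA3C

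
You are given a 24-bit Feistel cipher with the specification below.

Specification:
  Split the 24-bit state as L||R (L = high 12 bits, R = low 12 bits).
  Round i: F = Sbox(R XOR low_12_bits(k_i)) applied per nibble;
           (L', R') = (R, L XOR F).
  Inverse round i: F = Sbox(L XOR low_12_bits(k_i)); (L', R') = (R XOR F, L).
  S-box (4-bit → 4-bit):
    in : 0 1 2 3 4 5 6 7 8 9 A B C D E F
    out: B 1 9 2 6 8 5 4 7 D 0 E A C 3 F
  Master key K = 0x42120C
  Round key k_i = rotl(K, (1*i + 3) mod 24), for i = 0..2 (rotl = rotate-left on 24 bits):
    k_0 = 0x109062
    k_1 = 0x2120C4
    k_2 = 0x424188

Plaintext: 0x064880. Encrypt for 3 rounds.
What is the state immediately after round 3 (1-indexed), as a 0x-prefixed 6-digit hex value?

0xC5DB95

s_0 = plaintext = 0x064880
s_1 = Round(s_0, k_0) = 0x88075D
s_2 = Round(s_1, k_1) = 0x75DC5D
s_3 = Round(s_2, k_2) = 0xC5DB95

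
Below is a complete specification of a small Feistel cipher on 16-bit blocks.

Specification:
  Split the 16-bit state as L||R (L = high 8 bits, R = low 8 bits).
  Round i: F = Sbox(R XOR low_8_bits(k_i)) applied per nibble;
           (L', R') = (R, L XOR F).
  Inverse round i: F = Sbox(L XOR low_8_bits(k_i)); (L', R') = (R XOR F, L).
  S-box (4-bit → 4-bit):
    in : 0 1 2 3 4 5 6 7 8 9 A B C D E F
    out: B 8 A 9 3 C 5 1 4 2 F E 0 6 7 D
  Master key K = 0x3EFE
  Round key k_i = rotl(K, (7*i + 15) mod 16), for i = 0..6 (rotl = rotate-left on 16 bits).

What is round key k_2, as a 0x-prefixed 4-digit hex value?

0xC7DF

K = 0x3EFE
k_0 = rotl(K, (7*0+15) mod 16) = rotl(K, 15) = 0x1F7F
k_1 = rotl(K, (7*1+15) mod 16) = rotl(K, 6) = 0xBF8F
k_2 = rotl(K, (7*2+15) mod 16) = rotl(K, 13) = 0xC7DF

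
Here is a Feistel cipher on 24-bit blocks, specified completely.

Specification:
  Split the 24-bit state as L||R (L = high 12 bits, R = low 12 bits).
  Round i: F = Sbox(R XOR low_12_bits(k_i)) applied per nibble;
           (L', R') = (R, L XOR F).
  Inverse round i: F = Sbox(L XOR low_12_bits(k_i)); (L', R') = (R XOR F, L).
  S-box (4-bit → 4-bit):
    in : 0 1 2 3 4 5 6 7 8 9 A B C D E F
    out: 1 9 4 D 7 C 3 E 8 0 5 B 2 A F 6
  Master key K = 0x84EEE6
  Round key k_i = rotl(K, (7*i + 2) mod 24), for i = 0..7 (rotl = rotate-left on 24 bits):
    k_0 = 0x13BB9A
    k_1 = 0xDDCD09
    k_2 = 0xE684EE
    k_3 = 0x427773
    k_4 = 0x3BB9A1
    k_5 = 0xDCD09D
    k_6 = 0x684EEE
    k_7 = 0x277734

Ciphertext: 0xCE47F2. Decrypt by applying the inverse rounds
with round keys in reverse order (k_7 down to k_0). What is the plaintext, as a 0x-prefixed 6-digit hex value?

s_0 = ciphertext = 0xCE47F2
s_1 = InvRound(s_0, k_7) = 0xC53CE4
s_2 = InvRound(s_1, k_6) = 0x85EC53
s_3 = InvRound(s_2, k_5) = 0x47E85E
s_4 = InvRound(s_3, k_4) = 0x2F847E
s_5 = InvRound(s_4, k_3) = 0x8F52F8
s_6 = InvRound(s_5, k_2) = 0x0638F5
s_7 = InvRound(s_6, k_1) = 0x2C0063
s_8 = InvRound(s_7, k_0) = 0x0A62C0

0x0A62C0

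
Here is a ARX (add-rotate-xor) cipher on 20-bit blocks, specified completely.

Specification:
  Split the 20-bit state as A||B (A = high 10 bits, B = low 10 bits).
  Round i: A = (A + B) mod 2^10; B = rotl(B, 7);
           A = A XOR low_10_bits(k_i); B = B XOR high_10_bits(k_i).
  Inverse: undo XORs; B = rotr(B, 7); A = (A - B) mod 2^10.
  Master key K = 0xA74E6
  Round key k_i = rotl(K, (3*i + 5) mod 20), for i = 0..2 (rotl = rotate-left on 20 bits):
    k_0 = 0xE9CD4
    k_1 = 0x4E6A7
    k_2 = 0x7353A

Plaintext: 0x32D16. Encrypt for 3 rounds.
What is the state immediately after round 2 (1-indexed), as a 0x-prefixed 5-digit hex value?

0xC77A9

s_0 = plaintext = 0x32D16
s_1 = Round(s_0, k_0) = 0x4D485
s_2 = Round(s_1, k_1) = 0xC77A9
s_3 = Round(s_2, k_2) = 0xFF138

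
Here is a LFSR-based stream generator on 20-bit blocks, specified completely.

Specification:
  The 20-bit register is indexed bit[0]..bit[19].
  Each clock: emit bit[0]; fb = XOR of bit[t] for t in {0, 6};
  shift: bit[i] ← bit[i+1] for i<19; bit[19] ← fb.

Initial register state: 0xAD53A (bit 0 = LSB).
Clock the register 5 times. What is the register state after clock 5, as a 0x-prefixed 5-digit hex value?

0x756A9

reg_0 = 0xAD53A
clock 1: out=0, reg = 0x56A9D
clock 2: out=1, reg = 0xAB54E
clock 3: out=0, reg = 0xD5AA7
clock 4: out=1, reg = 0xEAD53
clock 5: out=1, reg = 0x756A9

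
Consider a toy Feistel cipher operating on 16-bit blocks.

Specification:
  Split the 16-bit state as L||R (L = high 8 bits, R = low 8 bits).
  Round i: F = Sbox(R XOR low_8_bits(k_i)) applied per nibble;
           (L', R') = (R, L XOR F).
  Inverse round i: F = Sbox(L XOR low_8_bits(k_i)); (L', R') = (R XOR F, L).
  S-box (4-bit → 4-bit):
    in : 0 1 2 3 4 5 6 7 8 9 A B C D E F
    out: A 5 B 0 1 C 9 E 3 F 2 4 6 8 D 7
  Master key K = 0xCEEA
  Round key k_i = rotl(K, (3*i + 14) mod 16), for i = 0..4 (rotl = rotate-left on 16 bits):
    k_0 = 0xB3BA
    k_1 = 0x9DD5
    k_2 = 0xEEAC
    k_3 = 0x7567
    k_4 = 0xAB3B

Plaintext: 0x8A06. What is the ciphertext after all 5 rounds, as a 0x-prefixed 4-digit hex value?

s_0 = plaintext = 0x8A06
s_1 = Round(s_0, k_0) = 0x06CC
s_2 = Round(s_1, k_1) = 0xCC59
s_3 = Round(s_2, k_2) = 0x59B0
s_4 = Round(s_3, k_3) = 0xB0D7
s_5 = Round(s_4, k_4) = 0xD766

0xD766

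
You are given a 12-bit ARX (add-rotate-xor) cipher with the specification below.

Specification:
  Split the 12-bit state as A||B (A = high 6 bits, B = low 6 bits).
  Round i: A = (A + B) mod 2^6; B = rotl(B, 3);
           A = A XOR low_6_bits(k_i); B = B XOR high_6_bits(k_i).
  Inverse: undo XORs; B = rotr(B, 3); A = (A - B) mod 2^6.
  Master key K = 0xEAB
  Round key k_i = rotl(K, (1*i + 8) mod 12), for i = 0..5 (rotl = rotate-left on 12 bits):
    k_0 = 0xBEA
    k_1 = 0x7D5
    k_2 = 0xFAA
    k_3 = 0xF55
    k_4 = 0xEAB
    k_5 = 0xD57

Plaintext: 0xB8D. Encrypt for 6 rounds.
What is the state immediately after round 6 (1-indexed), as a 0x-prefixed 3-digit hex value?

s_0 = plaintext = 0xB8D
s_1 = Round(s_0, k_0) = 0x446
s_2 = Round(s_1, k_1) = 0x0AF
s_3 = Round(s_2, k_2) = 0x6C3
s_4 = Round(s_3, k_3) = 0x2E5
s_5 = Round(s_4, k_4) = 0x6D6
s_6 = Round(s_5, k_5) = 0x987

0x987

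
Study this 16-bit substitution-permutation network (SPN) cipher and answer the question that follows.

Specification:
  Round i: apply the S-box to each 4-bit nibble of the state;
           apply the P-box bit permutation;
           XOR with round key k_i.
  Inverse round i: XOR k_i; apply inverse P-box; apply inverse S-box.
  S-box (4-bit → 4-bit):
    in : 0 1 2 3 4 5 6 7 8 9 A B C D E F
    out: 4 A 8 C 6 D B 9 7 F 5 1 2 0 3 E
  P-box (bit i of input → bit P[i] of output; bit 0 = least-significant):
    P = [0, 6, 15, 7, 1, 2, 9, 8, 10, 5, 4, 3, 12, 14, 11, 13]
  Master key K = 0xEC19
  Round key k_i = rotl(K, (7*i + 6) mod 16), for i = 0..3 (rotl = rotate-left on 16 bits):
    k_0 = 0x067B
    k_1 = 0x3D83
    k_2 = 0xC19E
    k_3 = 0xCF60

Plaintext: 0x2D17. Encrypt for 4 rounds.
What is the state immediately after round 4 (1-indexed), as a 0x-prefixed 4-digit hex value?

s_0 = plaintext = 0x2D17
s_1 = Round(s_0, k_0) = 0x27FE
s_2 = Round(s_1, k_1) = 0x1ACE
s_3 = Round(s_2, k_2) = 0xA5CB
s_4 = Round(s_3, k_3) = 0xD37D

0xD37D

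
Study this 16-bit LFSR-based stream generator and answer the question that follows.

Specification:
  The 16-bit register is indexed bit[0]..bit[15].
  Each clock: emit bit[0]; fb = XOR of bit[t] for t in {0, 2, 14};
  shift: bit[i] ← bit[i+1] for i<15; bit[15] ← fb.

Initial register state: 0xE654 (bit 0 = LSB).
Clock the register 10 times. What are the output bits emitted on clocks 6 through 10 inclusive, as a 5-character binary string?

01001

reg_0 = 0xE654
clock 1: out=0, reg = 0x732A
clock 2: out=0, reg = 0xB995
clock 3: out=1, reg = 0x5CCA
clock 4: out=0, reg = 0xAE65
clock 5: out=1, reg = 0x5732
clock 6: out=0, reg = 0xAB99
clock 7: out=1, reg = 0xD5CC
clock 8: out=0, reg = 0x6AE6
clock 9: out=0, reg = 0x3573
clock 10: out=1, reg = 0x9AB9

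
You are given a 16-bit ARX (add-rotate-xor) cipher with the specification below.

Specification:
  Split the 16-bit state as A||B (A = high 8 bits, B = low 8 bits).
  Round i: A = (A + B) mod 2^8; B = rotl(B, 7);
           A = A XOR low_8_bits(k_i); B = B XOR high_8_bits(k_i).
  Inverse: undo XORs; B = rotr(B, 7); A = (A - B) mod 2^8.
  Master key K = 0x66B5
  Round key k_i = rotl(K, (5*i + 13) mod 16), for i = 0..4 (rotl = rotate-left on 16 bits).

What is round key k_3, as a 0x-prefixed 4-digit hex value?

K = 0x66B5
k_0 = rotl(K, (5*0+13) mod 16) = rotl(K, 13) = 0xACD6
k_1 = rotl(K, (5*1+13) mod 16) = rotl(K, 2) = 0x9AD5
k_2 = rotl(K, (5*2+13) mod 16) = rotl(K, 7) = 0x5AB3
k_3 = rotl(K, (5*3+13) mod 16) = rotl(K, 12) = 0x566B

0x566B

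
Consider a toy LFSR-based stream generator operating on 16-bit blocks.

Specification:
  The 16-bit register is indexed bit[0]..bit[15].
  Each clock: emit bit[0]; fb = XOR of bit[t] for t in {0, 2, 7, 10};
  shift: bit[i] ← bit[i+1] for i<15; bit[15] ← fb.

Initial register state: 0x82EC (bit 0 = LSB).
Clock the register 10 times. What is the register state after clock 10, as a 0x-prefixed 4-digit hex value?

reg_0 = 0x82EC
clock 1: out=0, reg = 0x4176
clock 2: out=0, reg = 0xA0BB
clock 3: out=1, reg = 0x505D
clock 4: out=1, reg = 0x282E
clock 5: out=0, reg = 0x9417
clock 6: out=1, reg = 0xCA0B
clock 7: out=1, reg = 0xE505
clock 8: out=1, reg = 0xF282
clock 9: out=0, reg = 0xF941
clock 10: out=1, reg = 0xFCA0

0xFCA0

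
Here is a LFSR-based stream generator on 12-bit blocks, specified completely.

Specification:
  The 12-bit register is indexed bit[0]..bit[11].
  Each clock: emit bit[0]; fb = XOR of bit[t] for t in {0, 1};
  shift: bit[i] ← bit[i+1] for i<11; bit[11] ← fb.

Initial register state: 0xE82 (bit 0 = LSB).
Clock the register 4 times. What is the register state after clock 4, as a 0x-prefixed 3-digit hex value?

0x3E8

reg_0 = 0xE82
clock 1: out=0, reg = 0xF41
clock 2: out=1, reg = 0xFA0
clock 3: out=0, reg = 0x7D0
clock 4: out=0, reg = 0x3E8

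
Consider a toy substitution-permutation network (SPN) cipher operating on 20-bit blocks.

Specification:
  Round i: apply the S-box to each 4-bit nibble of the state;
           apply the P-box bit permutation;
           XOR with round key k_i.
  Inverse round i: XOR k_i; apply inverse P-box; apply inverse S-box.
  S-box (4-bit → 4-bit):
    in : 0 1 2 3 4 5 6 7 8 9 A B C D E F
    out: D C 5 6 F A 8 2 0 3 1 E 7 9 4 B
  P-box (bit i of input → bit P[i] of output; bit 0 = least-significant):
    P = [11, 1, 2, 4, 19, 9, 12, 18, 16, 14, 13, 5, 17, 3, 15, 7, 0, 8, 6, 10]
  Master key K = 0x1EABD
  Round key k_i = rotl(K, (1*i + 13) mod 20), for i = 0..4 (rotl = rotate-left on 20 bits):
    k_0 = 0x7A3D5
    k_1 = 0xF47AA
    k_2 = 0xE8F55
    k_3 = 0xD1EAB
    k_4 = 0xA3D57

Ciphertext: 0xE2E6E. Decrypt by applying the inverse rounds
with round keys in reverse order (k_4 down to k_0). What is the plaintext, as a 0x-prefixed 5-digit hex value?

0xE3C75

s_0 = ciphertext = 0xE2E6E
s_1 = InvRound(s_0, k_4) = 0x976B6
s_2 = InvRound(s_1, k_3) = 0xA7360
s_3 = InvRound(s_2, k_2) = 0xDEB10
s_4 = InvRound(s_3, k_1) = 0x6418F
s_5 = InvRound(s_4, k_0) = 0xE3C75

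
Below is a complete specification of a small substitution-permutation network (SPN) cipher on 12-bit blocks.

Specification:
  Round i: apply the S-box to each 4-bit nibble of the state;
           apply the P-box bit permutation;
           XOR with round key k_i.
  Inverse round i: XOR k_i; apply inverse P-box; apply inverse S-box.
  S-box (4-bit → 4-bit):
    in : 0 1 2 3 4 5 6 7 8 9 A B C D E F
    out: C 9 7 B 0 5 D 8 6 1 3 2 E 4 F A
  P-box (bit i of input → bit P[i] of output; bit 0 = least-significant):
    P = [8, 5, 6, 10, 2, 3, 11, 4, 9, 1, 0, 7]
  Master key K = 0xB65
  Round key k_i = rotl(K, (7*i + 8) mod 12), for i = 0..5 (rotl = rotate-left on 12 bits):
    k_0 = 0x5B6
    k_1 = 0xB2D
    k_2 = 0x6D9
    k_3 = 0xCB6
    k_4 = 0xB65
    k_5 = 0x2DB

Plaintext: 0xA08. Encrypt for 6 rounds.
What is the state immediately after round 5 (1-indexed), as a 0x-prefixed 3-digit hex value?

0xCD1

s_0 = plaintext = 0xA08
s_1 = Round(s_0, k_0) = 0xFC4
s_2 = Round(s_1, k_1) = 0x3B7
s_3 = Round(s_2, k_2) = 0x053
s_4 = Round(s_3, k_3) = 0x113
s_5 = Round(s_4, k_4) = 0xCD1
s_6 = Round(s_5, k_5) = 0xF58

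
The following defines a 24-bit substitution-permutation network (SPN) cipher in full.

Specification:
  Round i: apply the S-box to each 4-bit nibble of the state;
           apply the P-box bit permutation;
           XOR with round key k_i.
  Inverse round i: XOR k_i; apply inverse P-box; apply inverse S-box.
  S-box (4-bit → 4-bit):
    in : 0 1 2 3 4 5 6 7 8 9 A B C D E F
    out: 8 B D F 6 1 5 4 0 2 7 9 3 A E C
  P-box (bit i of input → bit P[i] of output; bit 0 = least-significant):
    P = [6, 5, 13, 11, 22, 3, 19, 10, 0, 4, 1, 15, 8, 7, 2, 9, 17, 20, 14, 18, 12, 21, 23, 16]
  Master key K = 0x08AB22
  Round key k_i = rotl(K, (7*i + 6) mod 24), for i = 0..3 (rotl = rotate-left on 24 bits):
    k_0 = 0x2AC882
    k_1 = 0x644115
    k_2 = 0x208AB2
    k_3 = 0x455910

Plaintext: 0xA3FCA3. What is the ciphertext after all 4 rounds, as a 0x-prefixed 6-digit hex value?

s_0 = plaintext = 0xA3FCA3
s_1 = Round(s_0, k_0) = 0xD4B2FF
s_2 = Round(s_1, k_1) = 0x5DAE16
s_3 = Round(s_2, k_2) = 0x743F6C
s_4 = Round(s_3, k_3) = 0x9D9AF6

0x9D9AF6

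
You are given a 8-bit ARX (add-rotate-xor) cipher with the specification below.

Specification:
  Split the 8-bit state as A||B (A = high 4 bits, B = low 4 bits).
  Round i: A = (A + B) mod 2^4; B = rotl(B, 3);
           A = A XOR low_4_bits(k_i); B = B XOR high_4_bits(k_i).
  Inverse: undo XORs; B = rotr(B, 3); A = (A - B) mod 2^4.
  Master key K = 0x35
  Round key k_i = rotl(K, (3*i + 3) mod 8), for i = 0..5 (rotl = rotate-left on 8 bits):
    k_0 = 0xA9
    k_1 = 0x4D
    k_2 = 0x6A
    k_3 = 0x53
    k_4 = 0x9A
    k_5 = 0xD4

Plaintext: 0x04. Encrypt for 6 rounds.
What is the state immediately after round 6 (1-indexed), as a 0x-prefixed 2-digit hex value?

0x18

s_0 = plaintext = 0x04
s_1 = Round(s_0, k_0) = 0xD8
s_2 = Round(s_1, k_1) = 0x80
s_3 = Round(s_2, k_2) = 0x26
s_4 = Round(s_3, k_3) = 0xB6
s_5 = Round(s_4, k_4) = 0xBA
s_6 = Round(s_5, k_5) = 0x18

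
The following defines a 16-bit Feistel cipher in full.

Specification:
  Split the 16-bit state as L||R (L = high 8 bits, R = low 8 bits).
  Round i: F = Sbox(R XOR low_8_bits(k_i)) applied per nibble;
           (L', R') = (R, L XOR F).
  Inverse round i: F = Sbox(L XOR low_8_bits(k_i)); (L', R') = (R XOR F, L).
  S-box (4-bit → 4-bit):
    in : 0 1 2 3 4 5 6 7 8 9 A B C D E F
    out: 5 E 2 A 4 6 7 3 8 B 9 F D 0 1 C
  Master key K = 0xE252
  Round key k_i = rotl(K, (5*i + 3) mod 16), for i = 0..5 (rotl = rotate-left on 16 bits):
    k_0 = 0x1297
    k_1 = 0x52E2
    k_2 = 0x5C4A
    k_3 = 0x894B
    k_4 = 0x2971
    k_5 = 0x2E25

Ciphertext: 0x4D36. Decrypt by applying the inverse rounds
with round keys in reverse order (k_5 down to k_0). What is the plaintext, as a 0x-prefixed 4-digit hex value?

0xA82D

s_0 = ciphertext = 0x4D36
s_1 = InvRound(s_0, k_5) = 0x4E4D
s_2 = InvRound(s_1, k_4) = 0xE14E
s_3 = InvRound(s_2, k_3) = 0xD7E1
s_4 = InvRound(s_3, k_2) = 0x51D7
s_5 = InvRound(s_4, k_1) = 0x2D51
s_6 = InvRound(s_5, k_0) = 0xA82D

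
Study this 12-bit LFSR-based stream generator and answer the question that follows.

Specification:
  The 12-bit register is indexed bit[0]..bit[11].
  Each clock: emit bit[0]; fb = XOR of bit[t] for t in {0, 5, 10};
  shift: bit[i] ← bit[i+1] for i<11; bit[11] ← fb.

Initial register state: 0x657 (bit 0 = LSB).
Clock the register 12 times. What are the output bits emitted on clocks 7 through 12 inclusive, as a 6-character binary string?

reg_0 = 0x657
clock 1: out=1, reg = 0x32B
clock 2: out=1, reg = 0x195
clock 3: out=1, reg = 0x8CA
clock 4: out=0, reg = 0x465
clock 5: out=1, reg = 0xA32
clock 6: out=0, reg = 0xD19
clock 7: out=1, reg = 0x68C
clock 8: out=0, reg = 0xB46
clock 9: out=0, reg = 0x5A3
clock 10: out=1, reg = 0xAD1
clock 11: out=1, reg = 0xD68
clock 12: out=0, reg = 0x6B4

100110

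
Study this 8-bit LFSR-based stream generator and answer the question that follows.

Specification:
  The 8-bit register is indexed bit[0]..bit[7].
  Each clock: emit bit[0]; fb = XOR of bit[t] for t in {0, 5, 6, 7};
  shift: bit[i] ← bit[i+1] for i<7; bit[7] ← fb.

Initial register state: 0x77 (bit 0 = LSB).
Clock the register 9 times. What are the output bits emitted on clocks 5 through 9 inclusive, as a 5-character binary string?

11101

reg_0 = 0x77
clock 1: out=1, reg = 0xBB
clock 2: out=1, reg = 0xDD
clock 3: out=1, reg = 0xEE
clock 4: out=0, reg = 0xF7
clock 5: out=1, reg = 0x7B
clock 6: out=1, reg = 0xBD
clock 7: out=1, reg = 0xDE
clock 8: out=0, reg = 0x6F
clock 9: out=1, reg = 0xB7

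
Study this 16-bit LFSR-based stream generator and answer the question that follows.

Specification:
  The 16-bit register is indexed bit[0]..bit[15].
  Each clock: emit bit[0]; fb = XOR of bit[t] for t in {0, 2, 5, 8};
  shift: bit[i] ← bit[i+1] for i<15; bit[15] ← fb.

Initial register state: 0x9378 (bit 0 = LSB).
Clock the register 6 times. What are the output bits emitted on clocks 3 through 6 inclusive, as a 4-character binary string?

0111

reg_0 = 0x9378
clock 1: out=0, reg = 0x49BC
clock 2: out=0, reg = 0xA4DE
clock 3: out=0, reg = 0xD26F
clock 4: out=1, reg = 0xE937
clock 5: out=1, reg = 0x749B
clock 6: out=1, reg = 0xBA4D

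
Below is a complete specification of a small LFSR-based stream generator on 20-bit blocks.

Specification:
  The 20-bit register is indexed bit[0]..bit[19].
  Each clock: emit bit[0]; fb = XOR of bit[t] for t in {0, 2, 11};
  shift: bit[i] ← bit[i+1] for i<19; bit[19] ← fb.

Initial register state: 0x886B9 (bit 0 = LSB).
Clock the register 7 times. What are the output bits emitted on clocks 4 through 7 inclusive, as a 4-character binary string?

reg_0 = 0x886B9
clock 1: out=1, reg = 0xC435C
clock 2: out=0, reg = 0xE21AE
clock 3: out=0, reg = 0xF10D7
clock 4: out=1, reg = 0x7886B
clock 5: out=1, reg = 0x3C435
clock 6: out=1, reg = 0x1E21A
clock 7: out=0, reg = 0x0F10D

1110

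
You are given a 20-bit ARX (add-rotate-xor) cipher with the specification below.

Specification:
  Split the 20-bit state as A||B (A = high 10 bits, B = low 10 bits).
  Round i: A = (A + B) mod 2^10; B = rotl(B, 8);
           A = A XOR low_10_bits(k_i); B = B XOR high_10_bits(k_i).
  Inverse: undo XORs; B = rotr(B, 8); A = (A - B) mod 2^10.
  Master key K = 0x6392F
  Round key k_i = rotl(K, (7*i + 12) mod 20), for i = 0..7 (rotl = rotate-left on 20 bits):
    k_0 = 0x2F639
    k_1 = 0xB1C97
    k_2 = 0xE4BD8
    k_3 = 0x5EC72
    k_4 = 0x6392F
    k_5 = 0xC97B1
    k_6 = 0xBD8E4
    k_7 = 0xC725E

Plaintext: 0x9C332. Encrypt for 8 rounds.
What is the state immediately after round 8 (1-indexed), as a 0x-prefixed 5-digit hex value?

s_0 = plaintext = 0x9C332
s_1 = Round(s_0, k_0) = 0xE6E71
s_2 = Round(s_1, k_1) = 0xA6F5B
s_3 = Round(s_2, k_2) = 0x8B844
s_4 = Round(s_3, k_3) = 0x8016A
s_5 = Round(s_4, k_4) = 0x917D4
s_6 = Round(s_5, k_5) = 0x6A3D0
s_7 = Round(s_6, k_6) = 0x67202
s_8 = Round(s_7, k_7) = 0x7019C

0x7019C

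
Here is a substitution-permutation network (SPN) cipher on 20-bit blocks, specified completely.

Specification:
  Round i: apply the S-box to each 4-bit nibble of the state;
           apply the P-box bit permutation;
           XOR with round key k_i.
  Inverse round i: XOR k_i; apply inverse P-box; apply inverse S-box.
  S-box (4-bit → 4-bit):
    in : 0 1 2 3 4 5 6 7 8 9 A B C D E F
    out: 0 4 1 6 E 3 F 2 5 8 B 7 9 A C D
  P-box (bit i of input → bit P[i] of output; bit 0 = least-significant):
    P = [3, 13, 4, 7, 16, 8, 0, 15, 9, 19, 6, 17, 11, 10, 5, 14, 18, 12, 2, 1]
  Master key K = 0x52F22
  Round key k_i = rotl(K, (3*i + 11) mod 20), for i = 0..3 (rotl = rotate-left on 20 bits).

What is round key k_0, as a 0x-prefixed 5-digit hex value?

0x91297

K = 0x52F22
k_0 = rotl(K, (3*0+11) mod 20) = rotl(K, 11) = 0x91297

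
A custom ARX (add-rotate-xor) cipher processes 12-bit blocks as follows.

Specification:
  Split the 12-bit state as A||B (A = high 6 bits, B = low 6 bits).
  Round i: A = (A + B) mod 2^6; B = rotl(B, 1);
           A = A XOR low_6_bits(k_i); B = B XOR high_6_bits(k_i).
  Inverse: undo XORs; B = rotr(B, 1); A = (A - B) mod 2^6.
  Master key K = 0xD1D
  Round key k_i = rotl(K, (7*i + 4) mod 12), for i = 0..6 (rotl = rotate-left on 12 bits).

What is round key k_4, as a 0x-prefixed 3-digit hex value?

K = 0xD1D
k_0 = rotl(K, (7*0+4) mod 12) = rotl(K, 4) = 0x1DD
k_1 = rotl(K, (7*1+4) mod 12) = rotl(K, 11) = 0xE8E
k_2 = rotl(K, (7*2+4) mod 12) = rotl(K, 6) = 0x774
k_3 = rotl(K, (7*3+4) mod 12) = rotl(K, 1) = 0xA3B
k_4 = rotl(K, (7*4+4) mod 12) = rotl(K, 8) = 0xDD1

0xDD1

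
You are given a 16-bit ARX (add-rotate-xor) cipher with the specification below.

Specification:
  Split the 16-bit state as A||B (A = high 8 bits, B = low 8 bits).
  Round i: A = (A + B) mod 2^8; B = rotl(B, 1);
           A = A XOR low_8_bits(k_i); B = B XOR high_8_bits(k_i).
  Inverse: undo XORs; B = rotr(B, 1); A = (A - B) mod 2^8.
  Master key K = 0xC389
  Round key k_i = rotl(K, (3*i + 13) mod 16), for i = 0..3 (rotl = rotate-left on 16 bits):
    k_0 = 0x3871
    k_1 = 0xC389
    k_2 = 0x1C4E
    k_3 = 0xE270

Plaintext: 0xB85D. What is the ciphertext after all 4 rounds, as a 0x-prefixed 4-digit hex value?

0x7CC1

s_0 = plaintext = 0xB85D
s_1 = Round(s_0, k_0) = 0x6482
s_2 = Round(s_1, k_1) = 0x6FC6
s_3 = Round(s_2, k_2) = 0x7B91
s_4 = Round(s_3, k_3) = 0x7CC1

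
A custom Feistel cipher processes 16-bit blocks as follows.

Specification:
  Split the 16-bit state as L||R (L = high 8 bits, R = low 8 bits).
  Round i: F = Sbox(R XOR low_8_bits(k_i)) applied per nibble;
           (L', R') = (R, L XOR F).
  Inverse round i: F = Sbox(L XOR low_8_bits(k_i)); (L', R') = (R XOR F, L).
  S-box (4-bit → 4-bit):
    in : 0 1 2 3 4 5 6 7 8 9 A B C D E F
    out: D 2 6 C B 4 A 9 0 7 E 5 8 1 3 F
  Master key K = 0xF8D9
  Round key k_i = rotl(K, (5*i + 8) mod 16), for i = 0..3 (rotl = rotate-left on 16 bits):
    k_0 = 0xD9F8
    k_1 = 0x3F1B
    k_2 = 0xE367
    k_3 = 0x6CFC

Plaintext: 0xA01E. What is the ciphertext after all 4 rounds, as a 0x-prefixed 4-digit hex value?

s_0 = plaintext = 0xA01E
s_1 = Round(s_0, k_0) = 0x1E9A
s_2 = Round(s_1, k_1) = 0x9A1C
s_3 = Round(s_2, k_2) = 0x1C0F
s_4 = Round(s_3, k_3) = 0x0FE0

0x0FE0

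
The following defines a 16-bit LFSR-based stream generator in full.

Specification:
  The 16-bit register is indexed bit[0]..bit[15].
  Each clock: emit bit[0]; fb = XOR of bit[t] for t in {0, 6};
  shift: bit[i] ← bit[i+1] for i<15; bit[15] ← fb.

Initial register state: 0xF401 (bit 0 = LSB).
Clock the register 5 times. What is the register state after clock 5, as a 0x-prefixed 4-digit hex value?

reg_0 = 0xF401
clock 1: out=1, reg = 0xFA00
clock 2: out=0, reg = 0x7D00
clock 3: out=0, reg = 0x3E80
clock 4: out=0, reg = 0x1F40
clock 5: out=0, reg = 0x8FA0

0x8FA0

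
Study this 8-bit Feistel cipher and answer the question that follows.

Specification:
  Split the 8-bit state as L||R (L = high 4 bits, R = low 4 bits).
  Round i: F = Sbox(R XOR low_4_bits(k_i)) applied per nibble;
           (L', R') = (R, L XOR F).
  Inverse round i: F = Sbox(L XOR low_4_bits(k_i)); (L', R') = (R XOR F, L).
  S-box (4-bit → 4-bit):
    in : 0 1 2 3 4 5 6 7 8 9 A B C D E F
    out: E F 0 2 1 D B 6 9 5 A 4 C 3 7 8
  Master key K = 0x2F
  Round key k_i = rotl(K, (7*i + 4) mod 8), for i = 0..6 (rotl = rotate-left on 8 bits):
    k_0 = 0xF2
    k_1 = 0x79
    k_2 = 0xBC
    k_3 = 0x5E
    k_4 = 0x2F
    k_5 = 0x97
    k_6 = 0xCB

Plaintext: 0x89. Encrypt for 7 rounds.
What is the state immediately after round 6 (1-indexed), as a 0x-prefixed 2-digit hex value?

0xDA

s_0 = plaintext = 0x89
s_1 = Round(s_0, k_0) = 0x9C
s_2 = Round(s_1, k_1) = 0xC4
s_3 = Round(s_2, k_2) = 0x45
s_4 = Round(s_3, k_3) = 0x50
s_5 = Round(s_4, k_4) = 0x0D
s_6 = Round(s_5, k_5) = 0xDA
s_7 = Round(s_6, k_6) = 0xA2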